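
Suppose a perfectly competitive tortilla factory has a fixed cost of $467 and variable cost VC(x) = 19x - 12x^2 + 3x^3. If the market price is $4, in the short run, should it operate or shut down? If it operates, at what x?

Shut down

Strip out fixed cost: VC = 19x - 12x^2 + 3x^3. Then AVC = 19 - 12x + 3x^2 and MC = 19 - 24x + 9x^2.
AVC is minimized where dAVC/dx = -12 + 6x = 0, at x = 2; min AVC = 19 - 12·2 + 3·2^2 = $7.
With P < min AVC ($4 < $7), every unit sold adds to the loss.
The firm minimizes its loss by shutting down and losing only its fixed cost of $467.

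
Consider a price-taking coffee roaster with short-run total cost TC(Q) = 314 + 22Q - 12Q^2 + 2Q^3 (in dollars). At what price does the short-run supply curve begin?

The firm shuts down when price falls below the minimum of average variable cost. AVC = VC/Q = 22 - 12Q + 2Q^2.
dAVC/dQ = -12 + 4Q = 0 gives Q = 3. min AVC = 22 - 12·3 + 2·3^2 = 4.
For P < $4 the firm produces nothing.

$4 per unit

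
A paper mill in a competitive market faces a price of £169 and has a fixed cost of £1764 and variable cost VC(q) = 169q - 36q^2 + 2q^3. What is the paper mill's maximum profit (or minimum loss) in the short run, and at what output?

AVC = 169 - 36q + 2q^2 has its minimum £7 at q = 9; price £169 clears that bar, so the firm operates.
MC = 169 - 72q + 6q^2. Setting P = MC and taking the root on the rising branch gives q* = 12.
TR = 169·12 = 2028. TC = 1764 + 300 = 2064. Profit = 2028 − 2064 = -£36.
Shutting down would mean losing the fixed cost of £1764, so operating at a loss of £36 is better by £1728.

Profit = -£36 at q = 12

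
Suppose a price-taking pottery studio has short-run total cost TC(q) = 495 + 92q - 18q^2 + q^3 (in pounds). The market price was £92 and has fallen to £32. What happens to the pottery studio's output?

Output falls from 12 to 10

MC = 92 - 36q + 3q^2; the shutdown threshold is min AVC = £11 (at q = 9).
With P = £92 above the shutdown price, P = MC gives q = 12.
At P = £32 ≥ min AVC, set P = MC: q = 10. The firm stays open but cuts output.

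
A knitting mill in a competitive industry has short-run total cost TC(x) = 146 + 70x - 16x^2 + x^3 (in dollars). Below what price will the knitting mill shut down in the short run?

Short-run supply begins at min AVC. From VC = 70x - 16x^2 + x^3, AVC = 70 - 16x + x^2.
dAVC/dx = -16 + 2x = 0 gives x = 8. min AVC = 70 - 16·8 + 8^2 = 6.
So the shutdown price is $6.

$6 per unit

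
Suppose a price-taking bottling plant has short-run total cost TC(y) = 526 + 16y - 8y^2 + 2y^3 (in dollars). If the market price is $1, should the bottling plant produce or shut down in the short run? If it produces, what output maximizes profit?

Shut down

Strip out fixed cost: VC = 16y - 8y^2 + 2y^3. Then AVC = 16 - 8y + 2y^2 and MC = 16 - 16y + 6y^2.
AVC hits its minimum where MC = AVC, at y = 2, giving min AVC = 16 - 8·2 + 2·2^2 = $8.
P = $1 lies below min AVC = $8; no output level covers variable cost.
Shutting down limits the loss to fixed cost, $526.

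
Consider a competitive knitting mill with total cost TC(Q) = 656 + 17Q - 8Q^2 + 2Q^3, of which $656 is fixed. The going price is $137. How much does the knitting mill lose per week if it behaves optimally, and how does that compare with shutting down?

AVC = 17 - 8Q + 2Q^2; min AVC = $9 at Q = 2. Since P = $137 ≥ min AVC, the firm produces.
With MC = 17 - 16Q + 6Q^2, P = MC on the upward-sloping part at Q* = 6.
TR = 137·6 = 822. TC = 656 + 246 = 902. Profit = 822 − 902 = -$80.
That loss of $80 beats the $656 the firm would lose by shutting down; producing recovers $576 of fixed cost.

Profit = -$80 at Q = 6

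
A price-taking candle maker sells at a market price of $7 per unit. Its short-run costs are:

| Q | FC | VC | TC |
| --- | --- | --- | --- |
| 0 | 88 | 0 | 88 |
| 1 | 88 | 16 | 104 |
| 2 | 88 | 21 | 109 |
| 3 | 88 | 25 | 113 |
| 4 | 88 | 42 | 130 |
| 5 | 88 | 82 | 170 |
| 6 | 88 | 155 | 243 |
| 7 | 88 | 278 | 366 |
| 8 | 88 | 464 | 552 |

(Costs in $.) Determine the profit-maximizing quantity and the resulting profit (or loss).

Profit at each row (π = 7Q − TC): Q=0: -88; Q=1: -97; Q=2: -95; Q=3: -92; Q=4: -102; Q=5: -135; Q=6: -201; Q=7: -317; Q=8: -496.
Profit is highest at Q = 0. Equivalently, the lowest AVC in the table is 25/3 ≈ $8.33 at Q = 3, and P = $7 falls below it — price never covers variable cost, so the firm shuts down and loses only its fixed cost.

Q = 0 (shut down); profit = -$88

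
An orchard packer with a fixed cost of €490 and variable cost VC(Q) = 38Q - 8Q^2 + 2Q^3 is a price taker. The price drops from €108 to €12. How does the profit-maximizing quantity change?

AVC = 38 - 8Q + 2Q^2, minimized at Q = 2 where min AVC = €30. MC = 38 - 16Q + 6Q^2.
At P = €108 ≥ min AVC, set P = MC on the rising branch: Q = 5.
At P = €12 < min AVC = €30, price no longer covers variable cost at any output, so the firm shuts down: Q = 0.

Output falls from 5 to 0 (the firm shuts down)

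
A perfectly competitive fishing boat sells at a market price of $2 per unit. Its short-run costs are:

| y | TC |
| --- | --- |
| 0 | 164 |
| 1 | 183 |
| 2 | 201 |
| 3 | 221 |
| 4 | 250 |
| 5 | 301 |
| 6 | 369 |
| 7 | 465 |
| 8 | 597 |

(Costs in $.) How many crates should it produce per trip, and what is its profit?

Compute π = P·y − TC at each output: y=0: -164; y=1: -181; y=2: -197; y=3: -215; y=4: -242; y=5: -291; y=6: -357; y=7: -451; y=8: -581.
Profit is highest at y = 0. Equivalently, the lowest AVC in the table is 37/2 ≈ $18.50 at y = 2, and P = $2 falls below it — price never covers variable cost, so the firm shuts down and loses only its fixed cost.

y = 0 (shut down); profit = -$164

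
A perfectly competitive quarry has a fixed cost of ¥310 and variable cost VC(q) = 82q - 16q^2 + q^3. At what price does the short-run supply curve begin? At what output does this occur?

¥18 per unit, at q = 8

Short-run supply begins at min AVC. From VC = 82q - 16q^2 + q^3, AVC = 82 - 16q + q^2.
At the minimum of AVC, MC = AVC. MC = 82 - 32q + 3q^2; setting MC = AVC gives 2q^2 - 16q = 0, so q = 8. min AVC = 18.
So the shutdown price is ¥18.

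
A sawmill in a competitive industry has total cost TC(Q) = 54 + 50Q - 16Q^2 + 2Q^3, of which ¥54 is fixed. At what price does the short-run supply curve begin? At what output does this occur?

¥18 per unit, at Q = 4

Short-run supply begins at min AVC. From VC = 50Q - 16Q^2 + 2Q^3, AVC = 50 - 16Q + 2Q^2.
dAVC/dQ = -16 + 4Q = 0 gives Q = 4. min AVC = 50 - 16·4 + 2·4^2 = 18.
So the shutdown price is ¥18.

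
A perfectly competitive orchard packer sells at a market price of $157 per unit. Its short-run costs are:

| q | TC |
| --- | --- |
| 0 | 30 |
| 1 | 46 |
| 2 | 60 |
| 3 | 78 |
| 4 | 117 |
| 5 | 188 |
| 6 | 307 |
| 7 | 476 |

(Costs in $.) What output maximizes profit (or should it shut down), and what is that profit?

Tabulate TR − TC: q=0: -30; q=1: 111; q=2: 254; q=3: 393; q=4: 511; q=5: 597; q=6: 635; q=7: 623.
Profit is maximized at q = 6. AVC there is 277/6 = $46.17 ≤ P, so producing beats shutting down (which would give -$30).

q = 6; profit = $635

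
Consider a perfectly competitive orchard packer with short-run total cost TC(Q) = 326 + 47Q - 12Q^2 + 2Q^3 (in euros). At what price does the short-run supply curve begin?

€29 per unit

Short-run supply begins at min AVC. From VC = 47Q - 12Q^2 + 2Q^3, AVC = 47 - 12Q + 2Q^2.
dAVC/dQ = -12 + 4Q = 0 gives Q = 3. min AVC = 47 - 12·3 + 2·3^2 = 29.
The firm shuts down for any P below €29.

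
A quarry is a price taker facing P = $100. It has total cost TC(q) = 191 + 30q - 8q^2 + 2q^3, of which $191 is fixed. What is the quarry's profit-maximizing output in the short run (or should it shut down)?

Produce at q = 5

Strip out fixed cost: VC = 30q - 8q^2 + 2q^3. Then AVC = 30 - 8q + 2q^2 and MC = 30 - 16q + 6q^2.
AVC hits its minimum where MC = AVC, at q = 2, giving min AVC = 30 - 8·2 + 2·2^2 = $22.
Because $100 ≥ $22, revenue can cover variable cost; the firm operates.
P = MC gives -70 - 16q + 6q^2 = 0, with roots -7/3 and 5. Take the larger (rising MC): q* = 5.
Check: AVC at q = 5 is $40 ≤ P, so revenue covers variable cost.
Profit = P·q − TC = 100·5 − 391 = $109.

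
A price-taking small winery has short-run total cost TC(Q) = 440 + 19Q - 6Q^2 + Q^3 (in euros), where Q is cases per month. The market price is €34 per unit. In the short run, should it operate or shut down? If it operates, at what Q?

Produce at Q = 5

Variable cost is VC = 19Q - 6Q^2 + Q^3, so AVC = VC/Q = 19 - 6Q + Q^2 and MC = dTC/dQ = 19 - 12Q + 3Q^2.
AVC hits its minimum where MC = AVC, at Q = 3, giving min AVC = 19 - 6·3 + 3^2 = €10.
P = €34 exceeds min AVC = €10, so the firm stays open.
P = MC gives -15 - 12Q + 3Q^2 = 0, with roots -1 and 5. Take the larger (rising MC): Q* = 5.
Check: AVC at Q = 5 is €14 ≤ P, so revenue covers variable cost.
Profit = P·Q − TC = 34·5 − 510 = -€340, a loss, but smaller than the €440 fixed cost the firm would lose by shutting down.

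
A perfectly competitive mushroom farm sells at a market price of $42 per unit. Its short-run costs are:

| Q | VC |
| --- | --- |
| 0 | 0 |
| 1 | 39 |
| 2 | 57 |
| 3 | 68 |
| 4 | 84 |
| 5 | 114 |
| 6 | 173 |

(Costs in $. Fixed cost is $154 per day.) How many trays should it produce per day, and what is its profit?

Tabulate TR − TC: Q=0: -154; Q=1: -151; Q=2: -127; Q=3: -96; Q=4: -70; Q=5: -58; Q=6: -75.
Profit is maximized at Q = 5. AVC there is 114/5 = $22.80 ≤ P, so producing beats shutting down (which would give -$154).

Q = 5; profit = -$58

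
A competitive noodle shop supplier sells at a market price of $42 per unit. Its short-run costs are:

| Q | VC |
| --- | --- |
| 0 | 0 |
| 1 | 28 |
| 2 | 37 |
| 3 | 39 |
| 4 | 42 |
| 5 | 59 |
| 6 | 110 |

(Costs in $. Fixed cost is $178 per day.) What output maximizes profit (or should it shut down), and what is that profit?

Tabulate TR − TC: Q=0: -178; Q=1: -164; Q=2: -131; Q=3: -91; Q=4: -52; Q=5: -27; Q=6: -36.
Profit is maximized at Q = 5. AVC there is 59/5 = $11.80 ≤ P, so producing beats shutting down (which would give -$178).

Q = 5; profit = -$27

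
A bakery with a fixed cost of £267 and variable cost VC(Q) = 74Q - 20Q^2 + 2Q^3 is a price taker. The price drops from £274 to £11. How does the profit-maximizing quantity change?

Output falls from 10 to 0 (the firm shuts down)

AVC = 74 - 20Q + 2Q^2, minimized at Q = 5 where min AVC = £24. MC = 74 - 40Q + 6Q^2.
At P = £274 ≥ min AVC, set P = MC on the rising branch: Q = 10.
At P = £11 < min AVC = £24, price no longer covers variable cost at any output, so the firm shuts down: Q = 0.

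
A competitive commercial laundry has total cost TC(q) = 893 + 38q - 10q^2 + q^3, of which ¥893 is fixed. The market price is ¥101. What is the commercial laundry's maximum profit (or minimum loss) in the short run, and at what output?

AVC = 38 - 10q + q^2; min AVC = ¥13 at q = 5. Since P = ¥101 ≥ min AVC, the firm produces.
MC = 38 - 20q + 3q^2. Setting P = MC and taking the root on the rising branch gives q* = 9.
TR = 101·9 = 909. TC = 893 + 261 = 1154. Profit = 909 − 1154 = -¥245.
That loss of ¥245 beats the ¥893 the firm would lose by shutting down; producing recovers ¥648 of fixed cost.

Profit = -¥245 at q = 9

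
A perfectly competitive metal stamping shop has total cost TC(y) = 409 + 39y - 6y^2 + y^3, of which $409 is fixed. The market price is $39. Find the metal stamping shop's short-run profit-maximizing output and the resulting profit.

Profit = -$377 at y = 4

AVC = 39 - 6y + y^2; min AVC = $30 at y = 3. Since P = $39 ≥ min AVC, the firm produces.
MC = 39 - 12y + 3y^2. Setting P = MC and taking the root on the rising branch gives y* = 4.
TR = 39·4 = 156. TC = 409 + 124 = 533. Profit = 156 − 533 = -$377.
That loss of $377 beats the $409 the firm would lose by shutting down; producing recovers $32 of fixed cost.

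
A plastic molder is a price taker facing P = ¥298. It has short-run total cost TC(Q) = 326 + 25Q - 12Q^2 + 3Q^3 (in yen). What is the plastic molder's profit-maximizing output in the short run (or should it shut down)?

Produce at Q = 7

From TC, MC = TC'(Q) = 25 - 24Q + 9Q^2 and AVC = VC/Q = 25 - 12Q + 3Q^2.
The AVC parabola has its vertex at Q = 12/6 = 2, where AVC = 25 - 12·2 + 3·2^2 = ¥13.
Because ¥298 ≥ ¥13, revenue can cover variable cost; the firm operates.
Solving P = MC: -273 - 24Q + 9Q^2 = 0 ⇒ Q = -13/3 or 7. On the upward-sloping branch, Q* = 7.
Check: AVC at Q = 7 is ¥88 ≤ P, so revenue covers variable cost.
Profit = P·Q − TC = 298·7 − 942 = ¥1144.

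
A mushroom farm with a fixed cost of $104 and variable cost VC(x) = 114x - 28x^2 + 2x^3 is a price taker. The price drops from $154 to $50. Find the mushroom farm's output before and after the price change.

Output falls from 10 to 8

AVC = 114 - 28x + 2x^2, minimized at x = 7 where min AVC = $16. MC = 114 - 56x + 6x^2.
With P = $154 above the shutdown price, P = MC gives x = 10.
At P = $50 ≥ min AVC, set P = MC: x = 8. The firm stays open but cuts output.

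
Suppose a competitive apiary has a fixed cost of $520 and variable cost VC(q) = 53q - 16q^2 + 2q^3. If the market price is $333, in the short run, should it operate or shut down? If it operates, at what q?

Produce at q = 10

Variable cost is VC = 53q - 16q^2 + 2q^3, so AVC = VC/q = 53 - 16q + 2q^2 and MC = dTC/dq = 53 - 32q + 6q^2.
AVC hits its minimum where MC = AVC, at q = 4, giving min AVC = 53 - 16·4 + 2·4^2 = $21.
Since P = $333 ≥ min AVC = $21, price covers variable cost and the firm should produce.
Solving P = MC: -280 - 32q + 6q^2 = 0 ⇒ q = -14/3 or 10. On the upward-sloping branch, q* = 10.
Check: AVC at q = 10 is $93 ≤ P, so revenue covers variable cost.
Profit = P·q − TC = 333·10 − 1450 = $1880.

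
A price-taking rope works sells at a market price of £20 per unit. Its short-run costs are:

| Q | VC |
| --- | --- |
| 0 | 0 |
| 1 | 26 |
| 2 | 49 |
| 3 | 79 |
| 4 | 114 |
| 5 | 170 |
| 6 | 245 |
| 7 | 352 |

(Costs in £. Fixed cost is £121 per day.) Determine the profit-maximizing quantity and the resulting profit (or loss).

Tabulate TR − TC: Q=0: -121; Q=1: -127; Q=2: -130; Q=3: -140; Q=4: -155; Q=5: -191; Q=6: -246; Q=7: -333.
Profit is highest at Q = 0. Equivalently, the lowest AVC in the table is 49/2 ≈ £24.50 at Q = 2, and P = £20 falls below it — price never covers variable cost, so the firm shuts down and loses only its fixed cost.

Q = 0 (shut down); profit = -£121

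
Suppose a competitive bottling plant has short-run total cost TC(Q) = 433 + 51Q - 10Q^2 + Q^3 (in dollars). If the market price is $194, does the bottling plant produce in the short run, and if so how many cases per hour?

From TC, MC = TC'(Q) = 51 - 20Q + 3Q^2 and AVC = VC/Q = 51 - 10Q + Q^2.
AVC hits its minimum where MC = AVC, at Q = 5, giving min AVC = 51 - 10·5 + 5^2 = $26.
P = $194 exceeds min AVC = $26, so the firm stays open.
P = MC gives -143 - 20Q + 3Q^2 = 0, with roots -13/3 and 11. Take the larger (rising MC): Q* = 11.
Check: AVC at Q = 11 is $62 ≤ P, so revenue covers variable cost.
Profit = P·Q − TC = 194·11 − 1115 = $1019.

Produce at Q = 11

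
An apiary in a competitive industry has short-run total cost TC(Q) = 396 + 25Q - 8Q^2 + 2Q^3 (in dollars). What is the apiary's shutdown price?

The firm shuts down when price falls below the minimum of average variable cost. AVC = VC/Q = 25 - 8Q + 2Q^2.
At the minimum of AVC, MC = AVC. MC = 25 - 16Q + 6Q^2; setting MC = AVC gives 4Q^2 - 8Q = 0, so Q = 2. min AVC = 17.
So the shutdown price is $17.

$17 per unit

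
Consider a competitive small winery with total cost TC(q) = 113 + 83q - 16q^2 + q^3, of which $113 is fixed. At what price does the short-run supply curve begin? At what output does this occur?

The firm shuts down when price falls below the minimum of average variable cost. AVC = VC/q = 83 - 16q + q^2.
At the minimum of AVC, MC = AVC. MC = 83 - 32q + 3q^2; setting MC = AVC gives 2q^2 - 16q = 0, so q = 8. min AVC = 19.
For P < $19 the firm produces nothing.

$19 per unit, at q = 8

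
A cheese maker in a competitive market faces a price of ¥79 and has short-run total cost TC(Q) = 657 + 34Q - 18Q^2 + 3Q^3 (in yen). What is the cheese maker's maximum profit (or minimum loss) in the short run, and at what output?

AVC = 34 - 18Q + 3Q^2; min AVC = ¥7 at Q = 3. Since P = ¥79 ≥ min AVC, the firm produces.
With MC = 34 - 36Q + 9Q^2, P = MC on the upward-sloping part at Q* = 5.
TR = 79·5 = 395. TC = 657 + 95 = 752. Profit = 395 − 752 = -¥357.
That loss of ¥357 beats the ¥657 the firm would lose by shutting down; producing recovers ¥300 of fixed cost.

Profit = -¥357 at Q = 5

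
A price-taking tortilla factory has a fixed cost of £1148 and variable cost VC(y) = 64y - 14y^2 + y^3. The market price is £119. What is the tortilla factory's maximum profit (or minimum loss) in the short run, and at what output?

AVC = 64 - 14y + y^2 has its minimum £15 at y = 7; price £119 clears that bar, so the firm operates.
With MC = 64 - 28y + 3y^2, P = MC on the upward-sloping part at y* = 11.
TR = 119·11 = 1309. TC = 1148 + 341 = 1489. Profit = 1309 − 1489 = -£180.
By producing, the firm covers all variable cost plus £968 of fixed cost; shutting down would lose the full £1148.

Profit = -£180 at y = 11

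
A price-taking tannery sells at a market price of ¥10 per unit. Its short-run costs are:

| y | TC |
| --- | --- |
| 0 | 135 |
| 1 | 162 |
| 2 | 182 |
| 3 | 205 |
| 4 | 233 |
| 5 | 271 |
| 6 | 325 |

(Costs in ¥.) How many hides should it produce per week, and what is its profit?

y = 0 (shut down); profit = -¥135

Compute π = P·y − TC at each output: y=0: -135; y=1: -152; y=2: -162; y=3: -175; y=4: -193; y=5: -221; y=6: -265.
Profit is highest at y = 0. Equivalently, the lowest AVC in the table is 70/3 ≈ ¥23.33 at y = 3, and P = ¥10 falls below it — price never covers variable cost, so the firm shuts down and loses only its fixed cost.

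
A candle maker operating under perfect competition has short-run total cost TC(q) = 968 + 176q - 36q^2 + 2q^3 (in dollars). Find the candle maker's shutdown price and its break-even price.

Shutdown price = $14; break-even price = $110

AVC = 176 - 36q + 2q^2; minimized at q = 9, giving min AVC = $14. That is the shutdown price.
ATC = 968/q + 176 - 36q + 2q^2. Setting dATC/dq = −968/q^2 − 36 + 4q = 0 gives q = 11 (since 4·11^3 − 36·11^2 = 968).
min ATC = 968/11 + 176 − 36·11 + 2·11^2 = $110. That is the break-even price.
Between these two prices the firm operates at a loss; above $110 it earns a profit.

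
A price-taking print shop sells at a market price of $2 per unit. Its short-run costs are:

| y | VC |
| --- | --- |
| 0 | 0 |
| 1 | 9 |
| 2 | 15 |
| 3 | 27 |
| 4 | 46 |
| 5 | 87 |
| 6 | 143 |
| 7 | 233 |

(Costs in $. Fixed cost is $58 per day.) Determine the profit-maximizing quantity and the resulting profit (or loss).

y = 0 (shut down); profit = -$58

Profit at each row (π = 2y − TC): y=0: -58; y=1: -65; y=2: -69; y=3: -79; y=4: -96; y=5: -135; y=6: -189; y=7: -277.
Profit is highest at y = 0. Equivalently, the lowest AVC in the table is 15/2 ≈ $7.50 at y = 2, and P = $2 falls below it — price never covers variable cost, so the firm shuts down and loses only its fixed cost.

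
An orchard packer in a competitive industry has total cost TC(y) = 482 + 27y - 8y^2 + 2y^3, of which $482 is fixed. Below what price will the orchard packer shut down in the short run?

$19 per unit

The firm shuts down when price falls below the minimum of average variable cost. AVC = VC/y = 27 - 8y + 2y^2.
dAVC/dy = -8 + 4y = 0 gives y = 2. min AVC = 27 - 8·2 + 2·2^2 = 19.
So the shutdown price is $19.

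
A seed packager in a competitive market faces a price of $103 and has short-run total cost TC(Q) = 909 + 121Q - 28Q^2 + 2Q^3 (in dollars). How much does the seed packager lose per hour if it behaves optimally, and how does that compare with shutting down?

Profit = -$261 at Q = 9

AVC = 121 - 28Q + 2Q^2; min AVC = $23 at Q = 7. Since P = $103 ≥ min AVC, the firm produces.
With MC = 121 - 56Q + 6Q^2, P = MC on the upward-sloping part at Q* = 9.
TR = 103·9 = 927. TC = 909 + 279 = 1188. Profit = 927 − 1188 = -$261.
By producing, the firm covers all variable cost plus $648 of fixed cost; shutting down would lose the full $909.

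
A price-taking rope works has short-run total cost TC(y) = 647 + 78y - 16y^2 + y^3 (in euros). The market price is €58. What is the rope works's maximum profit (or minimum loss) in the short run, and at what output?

Profit = -€247 at y = 10

AVC = 78 - 16y + y^2 has its minimum €14 at y = 8; price €58 clears that bar, so the firm operates.
MC = 78 - 32y + 3y^2. Setting P = MC and taking the root on the rising branch gives y* = 10.
TR = 58·10 = 580. TC = 647 + 180 = 827. Profit = 580 − 827 = -€247.
That loss of €247 beats the €647 the firm would lose by shutting down; producing recovers €400 of fixed cost.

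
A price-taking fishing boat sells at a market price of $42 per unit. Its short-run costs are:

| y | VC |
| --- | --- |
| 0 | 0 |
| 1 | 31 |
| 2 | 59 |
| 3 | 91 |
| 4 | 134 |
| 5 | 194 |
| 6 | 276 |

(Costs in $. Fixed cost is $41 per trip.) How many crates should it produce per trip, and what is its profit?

y = 3; profit = -$6

Compute π = P·y − TC at each output: y=0: -41; y=1: -30; y=2: -16; y=3: -6; y=4: -7; y=5: -25; y=6: -65.
Profit is maximized at y = 3. AVC there is 91/3 = $30.33 ≤ P, so producing beats shutting down (which would give -$41).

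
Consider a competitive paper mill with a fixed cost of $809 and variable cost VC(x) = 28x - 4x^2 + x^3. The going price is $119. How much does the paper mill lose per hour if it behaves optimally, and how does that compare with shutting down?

Profit = -$319 at x = 7

AVC = 28 - 4x + x^2; min AVC = $24 at x = 2. Since P = $119 ≥ min AVC, the firm produces.
With MC = 28 - 8x + 3x^2, P = MC on the upward-sloping part at x* = 7.
TR = 119·7 = 833. TC = 809 + 343 = 1152. Profit = 833 − 1152 = -$319.
Shutting down would mean losing the fixed cost of $809, so operating at a loss of $319 is better by $490.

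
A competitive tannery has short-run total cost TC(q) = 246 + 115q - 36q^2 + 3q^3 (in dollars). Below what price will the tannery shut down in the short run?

The firm shuts down when price falls below the minimum of average variable cost. AVC = VC/q = 115 - 36q + 3q^2.
dAVC/dq = -36 + 6q = 0 gives q = 6. min AVC = 115 - 36·6 + 3·6^2 = 7.
The firm shuts down for any P below $7.

$7 per unit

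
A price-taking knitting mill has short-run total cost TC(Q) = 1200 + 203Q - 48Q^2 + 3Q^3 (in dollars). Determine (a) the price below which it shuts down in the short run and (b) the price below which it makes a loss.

Shutdown price = min AVC. AVC = 203 - 48Q + 3Q^2, with vertex at Q = 8 and minimum $11.
ATC = 1200/Q + 203 - 48Q + 3Q^2. Setting dATC/dQ = −1200/Q^2 − 48 + 6Q = 0 gives Q = 10 (since 6·10^3 − 48·10^2 = 1200).
min ATC = 1200/10 + 203 − 48·10 + 3·10^2 = $143. That is the break-even price.
For $11 ≤ P < $143 the firm produces at a loss; below $11 it shuts down.

Shutdown price = $11; break-even price = $143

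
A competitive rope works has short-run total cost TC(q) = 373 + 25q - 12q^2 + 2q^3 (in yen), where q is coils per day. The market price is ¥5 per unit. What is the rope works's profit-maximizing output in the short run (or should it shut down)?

Shut down

From TC, MC = TC'(q) = 25 - 24q + 6q^2 and AVC = VC/q = 25 - 12q + 2q^2.
The AVC parabola has its vertex at q = 12/4 = 3, where AVC = 25 - 12·3 + 2·3^2 = ¥7.
Since P = ¥5 < min AVC = ¥7, price fails to cover variable cost at any output.
Best response: produce nothing and absorb the ¥373 fixed cost.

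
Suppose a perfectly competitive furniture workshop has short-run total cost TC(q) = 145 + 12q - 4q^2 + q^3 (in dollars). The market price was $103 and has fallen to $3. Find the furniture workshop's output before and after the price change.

Output falls from 7 to 0 (the firm shuts down)

MC = 12 - 8q + 3q^2; the shutdown threshold is min AVC = $8 (at q = 2).
With P = $103 above the shutdown price, P = MC gives q = 7.
At P = $3 < min AVC = $8, price no longer covers variable cost at any output, so the firm shuts down: q = 0.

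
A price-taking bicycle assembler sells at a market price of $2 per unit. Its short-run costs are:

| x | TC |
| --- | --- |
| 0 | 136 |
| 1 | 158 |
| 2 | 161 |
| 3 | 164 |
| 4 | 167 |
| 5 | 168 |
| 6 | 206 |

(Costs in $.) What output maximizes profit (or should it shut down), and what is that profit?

Profit at each row (π = 2x − TC): x=0: -136; x=1: -156; x=2: -157; x=3: -158; x=4: -159; x=5: -158; x=6: -194.
Profit is highest at x = 0. Equivalently, the lowest AVC in the table is 32/5 ≈ $6.40 at x = 5, and P = $2 falls below it — price never covers variable cost, so the firm shuts down and loses only its fixed cost.

x = 0 (shut down); profit = -$136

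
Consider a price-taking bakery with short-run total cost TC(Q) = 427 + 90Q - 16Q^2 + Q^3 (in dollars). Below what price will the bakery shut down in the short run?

Short-run supply begins at min AVC. From VC = 90Q - 16Q^2 + Q^3, AVC = 90 - 16Q + Q^2.
dAVC/dQ = -16 + 2Q = 0 gives Q = 8. min AVC = 90 - 16·8 + 8^2 = 26.
For P < $26 the firm produces nothing.

$26 per unit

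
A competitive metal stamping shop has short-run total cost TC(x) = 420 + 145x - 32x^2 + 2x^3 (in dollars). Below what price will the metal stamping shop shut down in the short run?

$17 per unit

Short-run supply begins at min AVC. From VC = 145x - 32x^2 + 2x^3, AVC = 145 - 32x + 2x^2.
At the minimum of AVC, MC = AVC. MC = 145 - 64x + 6x^2; setting MC = AVC gives 4x^2 - 32x = 0, so x = 8. min AVC = 17.
For P < $17 the firm produces nothing.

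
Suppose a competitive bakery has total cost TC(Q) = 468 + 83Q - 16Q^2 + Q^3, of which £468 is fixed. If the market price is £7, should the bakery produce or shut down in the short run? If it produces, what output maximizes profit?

Shut down

From TC, MC = TC'(Q) = 83 - 32Q + 3Q^2 and AVC = VC/Q = 83 - 16Q + Q^2.
AVC hits its minimum where MC = AVC, at Q = 8, giving min AVC = 83 - 16·8 + 8^2 = £19.
P = £7 lies below min AVC = £19; no output level covers variable cost.
The firm minimizes its loss by shutting down and losing only its fixed cost of £468.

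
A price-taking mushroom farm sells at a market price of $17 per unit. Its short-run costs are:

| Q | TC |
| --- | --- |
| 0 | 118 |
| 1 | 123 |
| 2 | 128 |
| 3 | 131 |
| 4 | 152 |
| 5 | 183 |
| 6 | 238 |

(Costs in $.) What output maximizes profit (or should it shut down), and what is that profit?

Q = 3; profit = -$80

Compute π = P·Q − TC at each output: Q=0: -118; Q=1: -106; Q=2: -94; Q=3: -80; Q=4: -84; Q=5: -98; Q=6: -136.
Profit is maximized at Q = 3. AVC there is 13/3 = $4.33 ≤ P, so producing beats shutting down (which would give -$118).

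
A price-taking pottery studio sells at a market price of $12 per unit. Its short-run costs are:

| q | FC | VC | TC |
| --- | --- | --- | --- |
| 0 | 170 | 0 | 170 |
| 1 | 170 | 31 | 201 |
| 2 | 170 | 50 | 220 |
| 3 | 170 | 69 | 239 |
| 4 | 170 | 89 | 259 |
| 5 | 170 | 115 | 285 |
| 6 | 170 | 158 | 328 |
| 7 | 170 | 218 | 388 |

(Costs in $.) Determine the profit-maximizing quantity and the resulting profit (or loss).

Profit at each row (π = 12q − TC): q=0: -170; q=1: -189; q=2: -196; q=3: -203; q=4: -211; q=5: -225; q=6: -256; q=7: -304.
Profit is highest at q = 0. Equivalently, the lowest AVC in the table is 89/4 ≈ $22.25 at q = 4, and P = $12 falls below it — price never covers variable cost, so the firm shuts down and loses only its fixed cost.

q = 0 (shut down); profit = -$170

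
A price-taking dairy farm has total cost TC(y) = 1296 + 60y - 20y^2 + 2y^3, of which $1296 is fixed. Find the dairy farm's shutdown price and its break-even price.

Shutdown price = min AVC. AVC = 60 - 20y + 2y^2, with vertex at y = 5 and minimum $10.
ATC = 1296/y + 60 - 20y + 2y^2. Setting dATC/dy = −1296/y^2 − 20 + 4y = 0 gives y = 9 (since 4·9^3 − 20·9^2 = 1296).
min ATC = 1296/9 + 60 − 20·9 + 2·9^2 = $186. That is the break-even price.
Between these two prices the firm operates at a loss; above $186 it earns a profit.

Shutdown price = $10; break-even price = $186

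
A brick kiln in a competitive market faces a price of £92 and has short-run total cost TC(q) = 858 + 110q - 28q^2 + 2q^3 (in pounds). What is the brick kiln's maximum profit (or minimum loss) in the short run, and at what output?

AVC = 110 - 28q + 2q^2 has its minimum £12 at q = 7; price £92 clears that bar, so the firm operates.
With MC = 110 - 56q + 6q^2, P = MC on the upward-sloping part at q* = 9.
TR = 92·9 = 828. TC = 858 + 180 = 1038. Profit = 828 − 1038 = -£210.
That loss of £210 beats the £858 the firm would lose by shutting down; producing recovers £648 of fixed cost.

Profit = -£210 at q = 9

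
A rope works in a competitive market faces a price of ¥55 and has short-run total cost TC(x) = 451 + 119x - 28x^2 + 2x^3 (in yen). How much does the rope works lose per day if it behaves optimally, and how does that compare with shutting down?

Profit = -¥195 at x = 8

AVC = 119 - 28x + 2x^2; min AVC = ¥21 at x = 7. Since P = ¥55 ≥ min AVC, the firm produces.
With MC = 119 - 56x + 6x^2, P = MC on the upward-sloping part at x* = 8.
TR = 55·8 = 440. TC = 451 + 184 = 635. Profit = 440 − 635 = -¥195.
Shutting down would mean losing the fixed cost of ¥451, so operating at a loss of ¥195 is better by ¥256.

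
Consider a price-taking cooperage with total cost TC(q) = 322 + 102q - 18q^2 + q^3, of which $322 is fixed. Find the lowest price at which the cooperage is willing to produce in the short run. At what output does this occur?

Short-run supply begins at min AVC. From VC = 102q - 18q^2 + q^3, AVC = 102 - 18q + q^2.
dAVC/dq = -18 + 2q = 0 gives q = 9. min AVC = 102 - 18·9 + 9^2 = 21.
For P < $21 the firm produces nothing.

$21 per unit, at q = 9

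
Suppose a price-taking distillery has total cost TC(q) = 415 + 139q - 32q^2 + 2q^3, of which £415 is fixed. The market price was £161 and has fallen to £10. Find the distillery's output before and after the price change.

Output falls from 11 to 0 (the firm shuts down)

MC = 139 - 64q + 6q^2; the shutdown threshold is min AVC = £11 (at q = 8).
At P = £161 ≥ min AVC, set P = MC on the rising branch: q = 11.
At P = £10 < min AVC = £11, price no longer covers variable cost at any output, so the firm shuts down: q = 0.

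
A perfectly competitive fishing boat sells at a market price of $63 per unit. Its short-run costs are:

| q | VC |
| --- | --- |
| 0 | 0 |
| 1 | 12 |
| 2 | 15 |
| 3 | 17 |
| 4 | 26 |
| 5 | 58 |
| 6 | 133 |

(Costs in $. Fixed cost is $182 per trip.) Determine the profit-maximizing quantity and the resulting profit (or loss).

Compute π = P·q − TC at each output: q=0: -182; q=1: -131; q=2: -71; q=3: -10; q=4: 44; q=5: 75; q=6: 63.
Profit is maximized at q = 5. AVC there is 58/5 = $11.60 ≤ P, so producing beats shutting down (which would give -$182).

q = 5; profit = $75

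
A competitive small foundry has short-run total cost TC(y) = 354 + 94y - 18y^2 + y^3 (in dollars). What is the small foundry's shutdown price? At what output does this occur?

Short-run supply begins at min AVC. From VC = 94y - 18y^2 + y^3, AVC = 94 - 18y + y^2.
dAVC/dy = -18 + 2y = 0 gives y = 9. min AVC = 94 - 18·9 + 9^2 = 13.
The firm shuts down for any P below $13.

$13 per unit, at y = 9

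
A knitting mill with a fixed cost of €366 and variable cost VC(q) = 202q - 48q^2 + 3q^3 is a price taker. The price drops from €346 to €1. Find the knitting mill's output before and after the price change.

MC = 202 - 96q + 9q^2; the shutdown threshold is min AVC = €10 (at q = 8).
At P = €346 ≥ min AVC, set P = MC on the rising branch: q = 12.
At P = €1 < min AVC = €10, price no longer covers variable cost at any output, so the firm shuts down: q = 0.

Output falls from 12 to 0 (the firm shuts down)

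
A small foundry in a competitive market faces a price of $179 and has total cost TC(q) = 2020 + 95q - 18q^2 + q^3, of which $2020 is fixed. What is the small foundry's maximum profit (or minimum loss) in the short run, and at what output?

AVC = 95 - 18q + q^2 has its minimum $14 at q = 9; price $179 clears that bar, so the firm operates.
MC = 95 - 36q + 3q^2. Setting P = MC and taking the root on the rising branch gives q* = 14.
TR = 179·14 = 2506. TC = 2020 + 546 = 2566. Profit = 2506 − 2566 = -$60.
That loss of $60 beats the $2020 the firm would lose by shutting down; producing recovers $1960 of fixed cost.

Profit = -$60 at q = 14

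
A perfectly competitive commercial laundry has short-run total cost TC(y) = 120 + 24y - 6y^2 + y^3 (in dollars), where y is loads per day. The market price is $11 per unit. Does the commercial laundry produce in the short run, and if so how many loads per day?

Variable cost is VC = 24y - 6y^2 + y^3, so AVC = VC/y = 24 - 6y + y^2 and MC = dTC/dy = 24 - 12y + 3y^2.
The AVC parabola has its vertex at y = 6/2 = 3, where AVC = 24 - 6·3 + 3^2 = $15.
With P < min AVC ($11 < $15), every unit sold adds to the loss.
Best response: produce nothing and absorb the $120 fixed cost.

Shut down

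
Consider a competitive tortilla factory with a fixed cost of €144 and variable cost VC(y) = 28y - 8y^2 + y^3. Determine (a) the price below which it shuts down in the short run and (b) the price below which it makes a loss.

Shutdown price = €12; break-even price = €40

AVC = 28 - 8y + y^2; minimized at y = 4, giving min AVC = €12. That is the shutdown price.
ATC = 144/y + 28 - 8y + y^2. Setting dATC/dy = −144/y^2 − 8 + 2y = 0 gives y = 6 (since 2·6^3 − 8·6^2 = 144).
min ATC = 144/6 + 28 − 8·6 + 6^2 = €40. That is the break-even price.
Between these two prices the firm operates at a loss; above €40 it earns a profit.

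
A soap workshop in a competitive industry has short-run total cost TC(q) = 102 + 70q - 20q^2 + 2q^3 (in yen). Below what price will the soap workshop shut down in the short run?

¥20 per unit

Short-run supply begins at min AVC. From VC = 70q - 20q^2 + 2q^3, AVC = 70 - 20q + 2q^2.
dAVC/dq = -20 + 4q = 0 gives q = 5. min AVC = 70 - 20·5 + 2·5^2 = 20.
For P < ¥20 the firm produces nothing.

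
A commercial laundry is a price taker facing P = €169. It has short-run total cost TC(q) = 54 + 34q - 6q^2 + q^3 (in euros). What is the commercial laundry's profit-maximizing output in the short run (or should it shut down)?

Produce at q = 9

Variable cost is VC = 34q - 6q^2 + q^3, so AVC = VC/q = 34 - 6q + q^2 and MC = dTC/dq = 34 - 12q + 3q^2.
AVC is minimized where dAVC/dq = -6 + 2q = 0, at q = 3; min AVC = 34 - 6·3 + 3^2 = €25.
P = €169 exceeds min AVC = €25, so the firm stays open.
Solving P = MC: -135 - 12q + 3q^2 = 0 ⇒ q = -5 or 9. On the upward-sloping branch, q* = 9.
Check: AVC at q = 9 is €61 ≤ P, so revenue covers variable cost.
Profit = P·q − TC = 169·9 − 603 = €918.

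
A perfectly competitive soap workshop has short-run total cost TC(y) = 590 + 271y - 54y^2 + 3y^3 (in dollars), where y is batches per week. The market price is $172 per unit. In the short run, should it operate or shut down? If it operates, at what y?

Produce at y = 11

From TC, MC = TC'(y) = 271 - 108y + 9y^2 and AVC = VC/y = 271 - 54y + 3y^2.
The AVC parabola has its vertex at y = 54/6 = 9, where AVC = 271 - 54·9 + 3·9^2 = $28.
Because $172 ≥ $28, revenue can cover variable cost; the firm operates.
Solving P = MC: 99 - 108y + 9y^2 = 0 ⇒ y = 1 or 11. On the upward-sloping branch, y* = 11.
Check: AVC at y = 11 is $40 ≤ P, so revenue covers variable cost.
Profit = P·y − TC = 172·11 − 1030 = $862.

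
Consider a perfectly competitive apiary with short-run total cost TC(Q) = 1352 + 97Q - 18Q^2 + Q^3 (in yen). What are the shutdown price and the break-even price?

Shutdown price = min AVC. AVC = 97 - 18Q + Q^2, with vertex at Q = 9 and minimum ¥16.
ATC = 1352/Q + 97 - 18Q + Q^2. Setting dATC/dQ = −1352/Q^2 − 18 + 2Q = 0 gives Q = 13 (since 2·13^3 − 18·13^2 = 1352).
min ATC = 1352/13 + 97 − 18·13 + 13^2 = ¥136. That is the break-even price.
For ¥16 ≤ P < ¥136 the firm produces at a loss; below ¥16 it shuts down.

Shutdown price = ¥16; break-even price = ¥136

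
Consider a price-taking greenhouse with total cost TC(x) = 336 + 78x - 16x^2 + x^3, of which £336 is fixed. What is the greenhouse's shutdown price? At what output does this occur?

£14 per unit, at x = 8

The shutdown price is the minimum of AVC. VC = 78x - 16x^2 + x^3, so AVC = 78 - 16x + x^2.
At the minimum of AVC, MC = AVC. MC = 78 - 32x + 3x^2; setting MC = AVC gives 2x^2 - 16x = 0, so x = 8. min AVC = 14.
So the shutdown price is £14.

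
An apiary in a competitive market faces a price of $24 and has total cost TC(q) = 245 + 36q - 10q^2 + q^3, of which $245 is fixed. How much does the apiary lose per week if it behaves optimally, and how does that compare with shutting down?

AVC = 36 - 10q + q^2 has its minimum $11 at q = 5; price $24 clears that bar, so the firm operates.
With MC = 36 - 20q + 3q^2, P = MC on the upward-sloping part at q* = 6.
TR = 24·6 = 144. TC = 245 + 72 = 317. Profit = 144 − 317 = -$173.
That loss of $173 beats the $245 the firm would lose by shutting down; producing recovers $72 of fixed cost.

Profit = -$173 at q = 6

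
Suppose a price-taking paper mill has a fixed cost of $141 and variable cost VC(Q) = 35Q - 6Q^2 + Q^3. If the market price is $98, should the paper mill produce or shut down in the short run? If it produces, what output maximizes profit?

Strip out fixed cost: VC = 35Q - 6Q^2 + Q^3. Then AVC = 35 - 6Q + Q^2 and MC = 35 - 12Q + 3Q^2.
AVC is minimized where dAVC/dQ = -6 + 2Q = 0, at Q = 3; min AVC = 35 - 6·3 + 3^2 = $26.
Because $98 ≥ $26, revenue can cover variable cost; the firm operates.
P = MC gives -63 - 12Q + 3Q^2 = 0, with roots -3 and 7. Take the larger (rising MC): Q* = 7.
Check: AVC at Q = 7 is $42 ≤ P, so revenue covers variable cost.
Profit = P·Q − TC = 98·7 − 435 = $251.

Produce at Q = 7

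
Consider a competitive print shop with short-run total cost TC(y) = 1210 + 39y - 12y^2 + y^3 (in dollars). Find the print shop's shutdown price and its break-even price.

Shutdown price = $3; break-even price = $138

AVC = 39 - 12y + y^2; minimized at y = 6, giving min AVC = $3. That is the shutdown price.
ATC = 1210/y + 39 - 12y + y^2. Setting dATC/dy = −1210/y^2 − 12 + 2y = 0 gives y = 11 (since 2·11^3 − 12·11^2 = 1210).
min ATC = 1210/11 + 39 − 12·11 + 11^2 = $138. That is the break-even price.
Between these two prices the firm operates at a loss; above $138 it earns a profit.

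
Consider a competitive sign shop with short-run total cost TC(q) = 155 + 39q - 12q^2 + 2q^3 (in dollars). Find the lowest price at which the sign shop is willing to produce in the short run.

Short-run supply begins at min AVC. From VC = 39q - 12q^2 + 2q^3, AVC = 39 - 12q + 2q^2.
At the minimum of AVC, MC = AVC. MC = 39 - 24q + 6q^2; setting MC = AVC gives 4q^2 - 12q = 0, so q = 3. min AVC = 21.
For P < $21 the firm produces nothing.

$21 per unit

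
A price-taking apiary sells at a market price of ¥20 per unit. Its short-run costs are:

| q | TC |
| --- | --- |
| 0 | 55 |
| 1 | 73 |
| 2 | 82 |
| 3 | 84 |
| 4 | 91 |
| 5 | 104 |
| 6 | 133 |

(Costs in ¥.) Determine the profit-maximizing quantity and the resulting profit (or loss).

q = 5; profit = -¥4

Compute π = P·q − TC at each output: q=0: -55; q=1: -53; q=2: -42; q=3: -24; q=4: -11; q=5: -4; q=6: -13.
Profit is maximized at q = 5. AVC there is 49/5 = ¥9.80 ≤ P, so producing beats shutting down (which would give -¥55).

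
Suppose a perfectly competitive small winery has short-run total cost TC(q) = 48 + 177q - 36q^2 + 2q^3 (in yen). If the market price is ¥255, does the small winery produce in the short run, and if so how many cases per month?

Produce at q = 13

From TC, MC = TC'(q) = 177 - 72q + 6q^2 and AVC = VC/q = 177 - 36q + 2q^2.
AVC hits its minimum where MC = AVC, at q = 9, giving min AVC = 177 - 36·9 + 2·9^2 = ¥15.
Because ¥255 ≥ ¥15, revenue can cover variable cost; the firm operates.
Set P = MC: 255 = 177 - 72q + 6q^2 → -78 - 72q + 6q^2 = 0. The roots are q = -1 and q = 13; the profit-maximizing output is on the rising part of MC, so q* = 13.
Check: AVC at q = 13 is ¥47 ≤ P, so revenue covers variable cost.
Profit = P·q − TC = 255·13 − 659 = ¥2656.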